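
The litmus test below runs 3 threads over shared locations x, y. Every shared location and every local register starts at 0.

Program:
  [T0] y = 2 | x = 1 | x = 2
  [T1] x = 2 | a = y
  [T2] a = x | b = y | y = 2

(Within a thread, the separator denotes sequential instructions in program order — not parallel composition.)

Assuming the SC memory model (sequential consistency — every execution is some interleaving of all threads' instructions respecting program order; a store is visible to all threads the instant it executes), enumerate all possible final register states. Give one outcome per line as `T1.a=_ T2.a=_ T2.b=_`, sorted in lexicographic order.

T1.a=0 T2.a=0 T2.b=0
T1.a=0 T2.a=0 T2.b=2
T1.a=0 T2.a=1 T2.b=2
T1.a=0 T2.a=2 T2.b=0
T1.a=0 T2.a=2 T2.b=2
T1.a=2 T2.a=0 T2.b=0
T1.a=2 T2.a=0 T2.b=2
T1.a=2 T2.a=1 T2.b=2
T1.a=2 T2.a=2 T2.b=0
T1.a=2 T2.a=2 T2.b=2

outcome vector order: (T1.a,T2.a,T2.b)
|SC outcomes| = 10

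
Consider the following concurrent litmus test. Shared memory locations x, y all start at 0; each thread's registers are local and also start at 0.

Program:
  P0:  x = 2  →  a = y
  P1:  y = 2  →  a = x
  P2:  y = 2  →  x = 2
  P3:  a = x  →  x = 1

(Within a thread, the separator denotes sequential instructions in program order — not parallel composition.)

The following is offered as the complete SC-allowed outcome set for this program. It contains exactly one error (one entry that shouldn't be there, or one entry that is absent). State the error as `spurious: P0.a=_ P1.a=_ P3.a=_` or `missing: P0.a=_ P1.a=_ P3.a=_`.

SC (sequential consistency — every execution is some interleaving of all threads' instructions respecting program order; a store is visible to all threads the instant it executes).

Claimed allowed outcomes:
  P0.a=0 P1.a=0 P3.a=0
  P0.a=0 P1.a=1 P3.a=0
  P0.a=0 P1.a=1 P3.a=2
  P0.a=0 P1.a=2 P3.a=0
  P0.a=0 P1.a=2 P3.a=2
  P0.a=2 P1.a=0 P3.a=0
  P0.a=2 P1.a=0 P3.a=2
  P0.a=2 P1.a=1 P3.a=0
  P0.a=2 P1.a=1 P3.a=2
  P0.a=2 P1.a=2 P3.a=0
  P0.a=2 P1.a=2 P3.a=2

spurious: P0.a=0 P1.a=0 P3.a=0

outcome vector order: (P0.a,P1.a,P3.a)
under SC → <0 1 0>, <0 1 2>, <0 2 0>, <0 2 2>, <2 0 0>, <2 0 2>, <2 1 0>, <2 1 2>, <2 2 0>, <2 2 2>
claimed∖SC = {<0 0 0>}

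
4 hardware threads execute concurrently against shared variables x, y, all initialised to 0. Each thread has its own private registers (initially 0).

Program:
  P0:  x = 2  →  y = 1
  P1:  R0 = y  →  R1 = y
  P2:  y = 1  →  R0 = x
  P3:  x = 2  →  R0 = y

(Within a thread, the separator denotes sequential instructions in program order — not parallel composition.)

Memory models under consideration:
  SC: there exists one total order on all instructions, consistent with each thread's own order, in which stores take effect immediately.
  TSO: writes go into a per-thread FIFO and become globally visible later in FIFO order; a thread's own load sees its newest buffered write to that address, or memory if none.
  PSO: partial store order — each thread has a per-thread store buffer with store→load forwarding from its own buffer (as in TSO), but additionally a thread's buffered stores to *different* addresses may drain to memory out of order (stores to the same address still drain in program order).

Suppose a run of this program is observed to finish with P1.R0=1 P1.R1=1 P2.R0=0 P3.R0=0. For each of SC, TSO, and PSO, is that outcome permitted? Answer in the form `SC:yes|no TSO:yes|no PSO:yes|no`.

SC:no TSO:yes PSO:yes

outcome vector order: (P1.R0,P1.R1,P2.R0,P3.R0)
SC: 9 outcomes — {0001; 0020; 0021; 0101; 0120; 0121; 1101; 1120; 1121}
TSO: 12 outcomes — {0000; 0001; 0020; 0021; 0100; 0101; 0120; 0121; 1100; 1101; 1120; 1121}
PSO: 12 outcomes — {0000; 0001; 0020; 0021; 0100; 0101; 0120; 0121; 1100; 1101; 1120; 1121}
target 1100 ∈ {TSO,PSO}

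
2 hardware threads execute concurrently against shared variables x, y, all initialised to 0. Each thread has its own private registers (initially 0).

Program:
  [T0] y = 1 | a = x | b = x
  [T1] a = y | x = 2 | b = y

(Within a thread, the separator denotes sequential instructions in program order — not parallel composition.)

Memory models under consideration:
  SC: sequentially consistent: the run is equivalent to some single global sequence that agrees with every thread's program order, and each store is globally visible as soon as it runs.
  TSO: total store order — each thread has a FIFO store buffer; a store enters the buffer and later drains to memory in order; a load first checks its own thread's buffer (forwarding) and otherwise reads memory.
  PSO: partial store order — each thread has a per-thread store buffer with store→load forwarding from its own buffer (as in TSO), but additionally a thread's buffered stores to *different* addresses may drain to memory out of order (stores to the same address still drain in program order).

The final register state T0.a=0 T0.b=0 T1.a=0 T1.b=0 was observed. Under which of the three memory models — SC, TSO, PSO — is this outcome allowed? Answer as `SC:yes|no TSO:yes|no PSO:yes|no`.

SC:no TSO:yes PSO:yes

outcome vector order: (T0.a,T0.b,T1.a,T1.b)
under SC → <0 0 0 1> <0 0 1 1> <0 2 0 1> <0 2 1 1> <2 2 0 0> <2 2 0 1> <2 2 1 1>
under TSO → <0 0 0 0> <0 0 0 1> <0 0 1 1> <0 2 0 0> <0 2 0 1> <0 2 1 1> <2 2 0 0> <2 2 0 1> <2 2 1 1>
under PSO → <0 0 0 0> <0 0 0 1> <0 0 1 1> <0 2 0 0> <0 2 0 1> <0 2 1 1> <2 2 0 0> <2 2 0 1> <2 2 1 1>
target <0 0 0 0> ∈ {TSO,PSO}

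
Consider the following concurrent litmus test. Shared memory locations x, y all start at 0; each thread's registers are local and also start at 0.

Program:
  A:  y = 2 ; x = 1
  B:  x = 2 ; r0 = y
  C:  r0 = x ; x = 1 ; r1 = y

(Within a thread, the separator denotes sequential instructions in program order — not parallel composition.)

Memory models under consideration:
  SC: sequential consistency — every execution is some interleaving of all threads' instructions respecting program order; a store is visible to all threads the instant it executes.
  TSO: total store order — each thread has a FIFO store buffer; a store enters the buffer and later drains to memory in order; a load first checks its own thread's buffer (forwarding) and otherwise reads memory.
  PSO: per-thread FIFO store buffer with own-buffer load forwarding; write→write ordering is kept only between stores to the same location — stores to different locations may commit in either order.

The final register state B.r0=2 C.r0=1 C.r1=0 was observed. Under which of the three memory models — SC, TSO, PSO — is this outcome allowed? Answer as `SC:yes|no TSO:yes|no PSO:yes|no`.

outcome vector order: (B.r0,C.r0,C.r1)
[SC] allowed = {<0 0 0>, <0 0 2>, <0 1 2>, <0 2 0>, <0 2 2>, <2 0 0>, <2 0 2>, <2 1 2>, <2 2 0>, <2 2 2>}
[TSO] allowed = {<0 0 0>, <0 0 2>, <0 1 2>, <0 2 0>, <0 2 2>, <2 0 0>, <2 0 2>, <2 1 2>, <2 2 0>, <2 2 2>}
[PSO] allowed = {<0 0 0>, <0 0 2>, <0 1 0>, <0 1 2>, <0 2 0>, <0 2 2>, <2 0 0>, <2 0 2>, <2 1 0>, <2 1 2>, <2 2 0>, <2 2 2>}
target <2 1 0> ∈ {PSO}

SC:no TSO:no PSO:yes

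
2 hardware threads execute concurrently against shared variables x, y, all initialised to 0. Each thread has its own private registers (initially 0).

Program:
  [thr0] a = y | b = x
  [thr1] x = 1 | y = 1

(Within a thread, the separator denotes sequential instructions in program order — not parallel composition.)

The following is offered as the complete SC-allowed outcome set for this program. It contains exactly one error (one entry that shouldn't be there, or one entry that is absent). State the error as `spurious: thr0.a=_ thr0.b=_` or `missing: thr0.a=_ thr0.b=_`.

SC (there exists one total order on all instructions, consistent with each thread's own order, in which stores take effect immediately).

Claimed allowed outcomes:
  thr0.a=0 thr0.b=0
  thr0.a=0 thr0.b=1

missing: thr0.a=1 thr0.b=1

outcome vector order: (thr0.a,thr0.b)
[SC] allowed = {(0,0); (0,1); (1,1)}
SC∖claimed = {(1,1)}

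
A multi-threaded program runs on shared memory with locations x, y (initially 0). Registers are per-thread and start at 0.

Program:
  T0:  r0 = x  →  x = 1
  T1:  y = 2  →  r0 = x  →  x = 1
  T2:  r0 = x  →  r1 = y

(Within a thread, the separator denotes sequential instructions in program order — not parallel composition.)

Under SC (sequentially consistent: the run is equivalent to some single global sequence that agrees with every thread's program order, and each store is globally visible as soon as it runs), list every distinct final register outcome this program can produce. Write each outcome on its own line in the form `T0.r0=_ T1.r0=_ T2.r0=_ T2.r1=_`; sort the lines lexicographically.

T0.r0=0 T1.r0=0 T2.r0=0 T2.r1=0
T0.r0=0 T1.r0=0 T2.r0=0 T2.r1=2
T0.r0=0 T1.r0=0 T2.r0=1 T2.r1=2
T0.r0=0 T1.r0=1 T2.r0=0 T2.r1=0
T0.r0=0 T1.r0=1 T2.r0=0 T2.r1=2
T0.r0=0 T1.r0=1 T2.r0=1 T2.r1=0
T0.r0=0 T1.r0=1 T2.r0=1 T2.r1=2
T0.r0=1 T1.r0=0 T2.r0=0 T2.r1=0
T0.r0=1 T1.r0=0 T2.r0=0 T2.r1=2
T0.r0=1 T1.r0=0 T2.r0=1 T2.r1=2

outcome vector order: (T0.r0,T1.r0,T2.r0,T2.r1)
|SC outcomes| = 10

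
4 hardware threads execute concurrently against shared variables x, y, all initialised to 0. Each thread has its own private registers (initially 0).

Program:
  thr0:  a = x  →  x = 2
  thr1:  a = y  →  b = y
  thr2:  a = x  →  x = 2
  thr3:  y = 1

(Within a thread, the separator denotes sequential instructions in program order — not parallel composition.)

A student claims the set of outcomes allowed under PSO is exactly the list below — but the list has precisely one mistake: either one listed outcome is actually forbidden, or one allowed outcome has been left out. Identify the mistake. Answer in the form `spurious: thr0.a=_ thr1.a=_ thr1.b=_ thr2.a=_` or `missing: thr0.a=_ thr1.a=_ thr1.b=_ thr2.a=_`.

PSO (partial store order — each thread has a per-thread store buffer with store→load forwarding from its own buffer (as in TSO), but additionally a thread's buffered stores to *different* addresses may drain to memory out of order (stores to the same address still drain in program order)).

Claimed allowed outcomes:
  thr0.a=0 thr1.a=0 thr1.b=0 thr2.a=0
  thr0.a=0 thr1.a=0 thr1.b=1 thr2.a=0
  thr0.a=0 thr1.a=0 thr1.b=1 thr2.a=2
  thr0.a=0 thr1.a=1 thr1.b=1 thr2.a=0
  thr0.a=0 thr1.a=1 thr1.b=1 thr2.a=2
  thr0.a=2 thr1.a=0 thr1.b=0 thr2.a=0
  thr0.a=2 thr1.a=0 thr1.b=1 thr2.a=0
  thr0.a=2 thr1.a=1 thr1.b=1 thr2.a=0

missing: thr0.a=0 thr1.a=0 thr1.b=0 thr2.a=2

outcome vector order: (thr0.a,thr1.a,thr1.b,thr2.a)
PSO (9): <0 0 0 0>; <0 0 0 2>; <0 0 1 0>; <0 0 1 2>; <0 1 1 0>; <0 1 1 2>; <2 0 0 0>; <2 0 1 0>; <2 1 1 0>
PSO∖claimed = {<0 0 0 2>}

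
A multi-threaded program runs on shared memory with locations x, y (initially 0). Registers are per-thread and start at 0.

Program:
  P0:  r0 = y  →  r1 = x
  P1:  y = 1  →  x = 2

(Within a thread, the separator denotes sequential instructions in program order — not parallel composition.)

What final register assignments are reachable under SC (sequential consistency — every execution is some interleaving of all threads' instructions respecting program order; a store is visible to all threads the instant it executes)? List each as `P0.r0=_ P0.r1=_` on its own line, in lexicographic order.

P0.r0=0 P0.r1=0
P0.r0=0 P0.r1=2
P0.r0=1 P0.r1=0
P0.r0=1 P0.r1=2

outcome vector order: (P0.r0,P0.r1)
|SC outcomes| = 4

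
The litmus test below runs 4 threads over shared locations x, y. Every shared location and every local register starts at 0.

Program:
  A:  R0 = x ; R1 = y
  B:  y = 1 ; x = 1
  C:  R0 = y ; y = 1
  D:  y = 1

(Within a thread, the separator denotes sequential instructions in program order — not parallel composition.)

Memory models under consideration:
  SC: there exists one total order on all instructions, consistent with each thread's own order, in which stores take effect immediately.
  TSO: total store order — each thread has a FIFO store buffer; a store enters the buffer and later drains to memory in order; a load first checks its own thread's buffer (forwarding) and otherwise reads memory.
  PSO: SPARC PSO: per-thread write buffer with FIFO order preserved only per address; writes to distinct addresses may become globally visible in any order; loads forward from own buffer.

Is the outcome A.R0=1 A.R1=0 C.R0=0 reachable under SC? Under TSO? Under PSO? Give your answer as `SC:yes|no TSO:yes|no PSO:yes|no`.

outcome vector order: (A.R0,A.R1,C.R0)
[SC] allowed = {0/0/0; 0/0/1; 0/1/0; 0/1/1; 1/1/0; 1/1/1}
[TSO] allowed = {0/0/0; 0/0/1; 0/1/0; 0/1/1; 1/1/0; 1/1/1}
[PSO] allowed = {0/0/0; 0/0/1; 0/1/0; 0/1/1; 1/0/0; 1/0/1; 1/1/0; 1/1/1}
target 1/0/0 ∈ {PSO}

SC:no TSO:no PSO:yes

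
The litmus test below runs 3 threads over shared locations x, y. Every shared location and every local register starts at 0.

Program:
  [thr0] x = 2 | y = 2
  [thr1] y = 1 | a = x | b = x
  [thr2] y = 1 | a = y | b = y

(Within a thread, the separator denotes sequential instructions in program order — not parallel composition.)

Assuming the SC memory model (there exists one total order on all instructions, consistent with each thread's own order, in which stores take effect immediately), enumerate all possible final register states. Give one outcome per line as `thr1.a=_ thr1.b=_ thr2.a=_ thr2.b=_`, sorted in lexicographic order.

outcome vector order: (thr1.a,thr1.b,thr2.a,thr2.b)
|SC outcomes| = 10

thr1.a=0 thr1.b=0 thr2.a=1 thr2.b=1
thr1.a=0 thr1.b=0 thr2.a=1 thr2.b=2
thr1.a=0 thr1.b=0 thr2.a=2 thr2.b=2
thr1.a=0 thr1.b=2 thr2.a=1 thr2.b=1
thr1.a=0 thr1.b=2 thr2.a=1 thr2.b=2
thr1.a=0 thr1.b=2 thr2.a=2 thr2.b=2
thr1.a=2 thr1.b=2 thr2.a=1 thr2.b=1
thr1.a=2 thr1.b=2 thr2.a=1 thr2.b=2
thr1.a=2 thr1.b=2 thr2.a=2 thr2.b=1
thr1.a=2 thr1.b=2 thr2.a=2 thr2.b=2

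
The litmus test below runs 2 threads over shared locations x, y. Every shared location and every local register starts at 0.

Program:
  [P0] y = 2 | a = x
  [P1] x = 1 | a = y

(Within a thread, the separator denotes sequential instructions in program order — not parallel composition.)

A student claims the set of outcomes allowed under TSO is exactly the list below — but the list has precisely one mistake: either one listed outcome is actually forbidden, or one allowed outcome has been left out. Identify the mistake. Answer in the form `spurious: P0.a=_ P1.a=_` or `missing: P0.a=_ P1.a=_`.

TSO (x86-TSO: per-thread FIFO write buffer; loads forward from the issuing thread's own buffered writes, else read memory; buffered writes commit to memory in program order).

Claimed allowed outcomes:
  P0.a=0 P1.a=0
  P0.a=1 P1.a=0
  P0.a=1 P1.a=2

missing: P0.a=0 P1.a=2

outcome vector order: (P0.a,P1.a)
under TSO → 00, 02, 10, 12
TSO∖claimed = {02}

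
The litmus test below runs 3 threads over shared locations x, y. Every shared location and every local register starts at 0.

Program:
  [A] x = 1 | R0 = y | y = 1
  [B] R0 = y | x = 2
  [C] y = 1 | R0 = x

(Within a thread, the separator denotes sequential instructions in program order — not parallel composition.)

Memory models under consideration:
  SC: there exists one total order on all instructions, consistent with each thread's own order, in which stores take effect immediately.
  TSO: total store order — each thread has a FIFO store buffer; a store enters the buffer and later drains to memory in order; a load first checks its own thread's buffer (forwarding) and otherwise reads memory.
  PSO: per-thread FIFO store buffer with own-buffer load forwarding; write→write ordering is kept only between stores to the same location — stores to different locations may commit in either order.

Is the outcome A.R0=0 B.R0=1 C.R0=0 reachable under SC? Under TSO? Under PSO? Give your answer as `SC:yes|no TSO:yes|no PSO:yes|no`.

SC:no TSO:yes PSO:yes

outcome vector order: (A.R0,B.R0,C.R0)
SC (10): <0 0 1>, <0 0 2>, <0 1 1>, <0 1 2>, <1 0 0>, <1 0 1>, <1 0 2>, <1 1 0>, <1 1 1>, <1 1 2>
TSO (12): <0 0 0>, <0 0 1>, <0 0 2>, <0 1 0>, <0 1 1>, <0 1 2>, <1 0 0>, <1 0 1>, <1 0 2>, <1 1 0>, <1 1 1>, <1 1 2>
PSO (12): <0 0 0>, <0 0 1>, <0 0 2>, <0 1 0>, <0 1 1>, <0 1 2>, <1 0 0>, <1 0 1>, <1 0 2>, <1 1 0>, <1 1 1>, <1 1 2>
target <0 1 0> ∈ {TSO,PSO}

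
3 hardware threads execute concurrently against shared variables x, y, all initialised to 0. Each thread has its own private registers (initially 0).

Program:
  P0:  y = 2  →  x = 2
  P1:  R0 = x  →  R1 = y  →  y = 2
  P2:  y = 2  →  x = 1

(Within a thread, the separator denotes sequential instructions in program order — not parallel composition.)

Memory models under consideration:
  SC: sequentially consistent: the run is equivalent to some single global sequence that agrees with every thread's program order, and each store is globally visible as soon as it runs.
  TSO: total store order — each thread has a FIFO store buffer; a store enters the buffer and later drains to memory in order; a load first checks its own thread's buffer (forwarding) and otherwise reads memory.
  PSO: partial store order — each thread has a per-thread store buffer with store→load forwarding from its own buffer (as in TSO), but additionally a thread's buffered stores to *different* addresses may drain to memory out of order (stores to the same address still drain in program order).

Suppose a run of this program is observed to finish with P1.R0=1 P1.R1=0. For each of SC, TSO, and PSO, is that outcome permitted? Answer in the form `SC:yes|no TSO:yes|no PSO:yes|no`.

outcome vector order: (P1.R0,P1.R1)
SC (4): <0 0>, <0 2>, <1 2>, <2 2>
TSO (4): <0 0>, <0 2>, <1 2>, <2 2>
PSO (6): <0 0>, <0 2>, <1 0>, <1 2>, <2 0>, <2 2>
target <1 0> ∈ {PSO}

SC:no TSO:no PSO:yes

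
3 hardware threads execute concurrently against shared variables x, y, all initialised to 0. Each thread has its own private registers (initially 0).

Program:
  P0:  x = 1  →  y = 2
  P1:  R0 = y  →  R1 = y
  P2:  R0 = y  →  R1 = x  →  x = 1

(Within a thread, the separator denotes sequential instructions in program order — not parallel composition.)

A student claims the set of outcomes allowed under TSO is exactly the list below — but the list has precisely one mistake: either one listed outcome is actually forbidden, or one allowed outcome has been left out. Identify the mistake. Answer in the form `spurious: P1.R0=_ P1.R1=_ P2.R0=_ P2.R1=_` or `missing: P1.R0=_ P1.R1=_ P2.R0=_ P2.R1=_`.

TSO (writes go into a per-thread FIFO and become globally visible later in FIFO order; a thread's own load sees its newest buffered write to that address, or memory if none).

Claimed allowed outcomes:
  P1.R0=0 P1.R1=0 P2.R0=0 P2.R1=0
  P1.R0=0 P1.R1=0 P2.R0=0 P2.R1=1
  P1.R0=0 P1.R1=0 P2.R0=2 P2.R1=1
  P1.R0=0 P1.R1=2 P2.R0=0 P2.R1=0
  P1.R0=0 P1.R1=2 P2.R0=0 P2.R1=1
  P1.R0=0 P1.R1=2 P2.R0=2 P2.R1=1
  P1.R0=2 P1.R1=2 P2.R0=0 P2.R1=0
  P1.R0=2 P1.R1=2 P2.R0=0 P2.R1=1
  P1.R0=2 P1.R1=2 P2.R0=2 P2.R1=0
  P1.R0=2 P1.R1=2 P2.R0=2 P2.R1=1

outcome vector order: (P1.R0,P1.R1,P2.R0,P2.R1)
TSO: 9 outcomes — {(0,0,0,0), (0,0,0,1), (0,0,2,1), (0,2,0,0), (0,2,0,1), (0,2,2,1), (2,2,0,0), (2,2,0,1), (2,2,2,1)}
claimed∖TSO = {(2,2,2,0)}

spurious: P1.R0=2 P1.R1=2 P2.R0=2 P2.R1=0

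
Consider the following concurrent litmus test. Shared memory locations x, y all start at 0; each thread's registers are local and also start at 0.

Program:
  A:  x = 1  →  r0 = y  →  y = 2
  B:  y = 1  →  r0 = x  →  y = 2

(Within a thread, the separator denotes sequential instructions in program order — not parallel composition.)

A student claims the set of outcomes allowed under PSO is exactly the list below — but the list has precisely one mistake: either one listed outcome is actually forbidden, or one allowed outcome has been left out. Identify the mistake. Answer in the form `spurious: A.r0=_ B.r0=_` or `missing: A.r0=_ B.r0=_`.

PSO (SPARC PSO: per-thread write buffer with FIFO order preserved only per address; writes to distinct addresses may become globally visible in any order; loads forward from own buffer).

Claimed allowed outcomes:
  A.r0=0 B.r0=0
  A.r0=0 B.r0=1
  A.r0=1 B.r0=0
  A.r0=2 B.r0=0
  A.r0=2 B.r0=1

outcome vector order: (A.r0,B.r0)
PSO: 6 outcomes — {00 01 10 11 20 21}
PSO∖claimed = {11}

missing: A.r0=1 B.r0=1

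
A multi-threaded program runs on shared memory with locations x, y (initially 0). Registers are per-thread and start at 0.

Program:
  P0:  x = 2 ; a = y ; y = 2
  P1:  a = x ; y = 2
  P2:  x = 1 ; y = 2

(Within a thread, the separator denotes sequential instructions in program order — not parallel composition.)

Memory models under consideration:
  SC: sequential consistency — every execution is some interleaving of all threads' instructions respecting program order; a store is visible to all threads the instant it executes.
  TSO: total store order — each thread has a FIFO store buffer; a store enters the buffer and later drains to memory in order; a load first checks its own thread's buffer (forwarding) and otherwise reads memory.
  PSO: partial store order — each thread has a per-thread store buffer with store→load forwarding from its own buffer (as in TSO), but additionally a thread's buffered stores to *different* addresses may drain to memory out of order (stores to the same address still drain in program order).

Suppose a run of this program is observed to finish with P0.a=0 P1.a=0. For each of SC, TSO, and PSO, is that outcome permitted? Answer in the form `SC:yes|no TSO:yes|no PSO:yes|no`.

SC:yes TSO:yes PSO:yes

outcome vector order: (P0.a,P1.a)
under SC → <0 0>; <0 1>; <0 2>; <2 0>; <2 1>; <2 2>
under TSO → <0 0>; <0 1>; <0 2>; <2 0>; <2 1>; <2 2>
under PSO → <0 0>; <0 1>; <0 2>; <2 0>; <2 1>; <2 2>
target <0 0> ∈ {SC,TSO,PSO}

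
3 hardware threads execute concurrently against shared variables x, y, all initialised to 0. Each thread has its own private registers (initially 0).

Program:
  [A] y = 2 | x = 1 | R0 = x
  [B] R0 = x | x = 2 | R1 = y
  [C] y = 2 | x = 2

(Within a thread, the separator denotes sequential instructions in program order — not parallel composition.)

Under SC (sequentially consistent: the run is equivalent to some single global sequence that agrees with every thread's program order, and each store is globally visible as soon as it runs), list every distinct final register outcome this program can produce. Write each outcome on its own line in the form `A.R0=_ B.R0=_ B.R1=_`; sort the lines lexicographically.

outcome vector order: (A.R0,B.R0,B.R1)
|SC outcomes| = 8

A.R0=1 B.R0=0 B.R1=0
A.R0=1 B.R0=0 B.R1=2
A.R0=1 B.R0=1 B.R1=2
A.R0=1 B.R0=2 B.R1=2
A.R0=2 B.R0=0 B.R1=0
A.R0=2 B.R0=0 B.R1=2
A.R0=2 B.R0=1 B.R1=2
A.R0=2 B.R0=2 B.R1=2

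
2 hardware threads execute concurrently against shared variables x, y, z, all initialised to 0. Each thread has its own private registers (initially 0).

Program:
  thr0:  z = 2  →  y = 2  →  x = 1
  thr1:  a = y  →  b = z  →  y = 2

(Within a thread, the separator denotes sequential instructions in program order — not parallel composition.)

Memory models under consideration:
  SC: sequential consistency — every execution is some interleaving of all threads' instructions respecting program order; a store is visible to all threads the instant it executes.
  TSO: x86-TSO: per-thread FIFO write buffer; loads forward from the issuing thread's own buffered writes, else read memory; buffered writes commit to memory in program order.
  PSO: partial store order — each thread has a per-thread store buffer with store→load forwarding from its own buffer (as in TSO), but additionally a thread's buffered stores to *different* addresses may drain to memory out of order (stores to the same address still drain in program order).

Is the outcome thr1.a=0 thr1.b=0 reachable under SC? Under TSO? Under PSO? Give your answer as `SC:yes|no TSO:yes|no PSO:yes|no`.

outcome vector order: (thr1.a,thr1.b)
SC: 3 outcomes — {00, 02, 22}
TSO: 3 outcomes — {00, 02, 22}
PSO: 4 outcomes — {00, 02, 20, 22}
target 00 ∈ {SC,TSO,PSO}

SC:yes TSO:yes PSO:yes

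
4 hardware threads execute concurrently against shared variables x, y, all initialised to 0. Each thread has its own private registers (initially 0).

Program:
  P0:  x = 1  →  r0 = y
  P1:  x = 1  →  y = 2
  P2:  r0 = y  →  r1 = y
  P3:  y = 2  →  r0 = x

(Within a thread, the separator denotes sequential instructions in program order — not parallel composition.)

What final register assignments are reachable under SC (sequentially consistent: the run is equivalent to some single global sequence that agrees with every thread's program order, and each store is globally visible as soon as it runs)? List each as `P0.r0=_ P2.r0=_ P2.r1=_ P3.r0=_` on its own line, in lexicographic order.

outcome vector order: (P0.r0,P2.r0,P2.r1,P3.r0)
|SC outcomes| = 9

P0.r0=0 P2.r0=0 P2.r1=0 P3.r0=1
P0.r0=0 P2.r0=0 P2.r1=2 P3.r0=1
P0.r0=0 P2.r0=2 P2.r1=2 P3.r0=1
P0.r0=2 P2.r0=0 P2.r1=0 P3.r0=0
P0.r0=2 P2.r0=0 P2.r1=0 P3.r0=1
P0.r0=2 P2.r0=0 P2.r1=2 P3.r0=0
P0.r0=2 P2.r0=0 P2.r1=2 P3.r0=1
P0.r0=2 P2.r0=2 P2.r1=2 P3.r0=0
P0.r0=2 P2.r0=2 P2.r1=2 P3.r0=1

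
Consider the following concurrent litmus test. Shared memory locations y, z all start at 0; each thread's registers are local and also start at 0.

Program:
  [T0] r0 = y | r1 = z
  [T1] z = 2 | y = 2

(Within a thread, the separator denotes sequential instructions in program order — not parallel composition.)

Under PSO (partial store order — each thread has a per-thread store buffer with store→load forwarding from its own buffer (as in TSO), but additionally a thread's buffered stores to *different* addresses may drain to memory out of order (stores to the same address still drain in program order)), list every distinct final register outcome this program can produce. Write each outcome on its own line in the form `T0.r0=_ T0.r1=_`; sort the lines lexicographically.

outcome vector order: (T0.r0,T0.r1)
|PSO outcomes| = 4

T0.r0=0 T0.r1=0
T0.r0=0 T0.r1=2
T0.r0=2 T0.r1=0
T0.r0=2 T0.r1=2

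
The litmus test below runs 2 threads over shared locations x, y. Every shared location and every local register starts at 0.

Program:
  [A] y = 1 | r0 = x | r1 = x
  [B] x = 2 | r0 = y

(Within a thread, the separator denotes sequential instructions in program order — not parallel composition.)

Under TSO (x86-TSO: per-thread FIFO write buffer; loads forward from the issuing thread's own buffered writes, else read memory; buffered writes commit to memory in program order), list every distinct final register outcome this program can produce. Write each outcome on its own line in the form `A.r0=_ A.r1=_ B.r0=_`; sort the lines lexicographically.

outcome vector order: (A.r0,A.r1,B.r0)
|TSO outcomes| = 6

A.r0=0 A.r1=0 B.r0=0
A.r0=0 A.r1=0 B.r0=1
A.r0=0 A.r1=2 B.r0=0
A.r0=0 A.r1=2 B.r0=1
A.r0=2 A.r1=2 B.r0=0
A.r0=2 A.r1=2 B.r0=1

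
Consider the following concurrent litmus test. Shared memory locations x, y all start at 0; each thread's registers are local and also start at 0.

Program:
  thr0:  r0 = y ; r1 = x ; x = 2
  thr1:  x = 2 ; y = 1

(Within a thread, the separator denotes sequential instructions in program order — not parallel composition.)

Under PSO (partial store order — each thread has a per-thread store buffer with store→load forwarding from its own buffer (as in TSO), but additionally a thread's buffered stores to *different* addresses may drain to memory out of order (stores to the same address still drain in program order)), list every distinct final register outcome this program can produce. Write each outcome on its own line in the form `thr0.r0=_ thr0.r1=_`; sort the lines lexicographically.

thr0.r0=0 thr0.r1=0
thr0.r0=0 thr0.r1=2
thr0.r0=1 thr0.r1=0
thr0.r0=1 thr0.r1=2

outcome vector order: (thr0.r0,thr0.r1)
|PSO outcomes| = 4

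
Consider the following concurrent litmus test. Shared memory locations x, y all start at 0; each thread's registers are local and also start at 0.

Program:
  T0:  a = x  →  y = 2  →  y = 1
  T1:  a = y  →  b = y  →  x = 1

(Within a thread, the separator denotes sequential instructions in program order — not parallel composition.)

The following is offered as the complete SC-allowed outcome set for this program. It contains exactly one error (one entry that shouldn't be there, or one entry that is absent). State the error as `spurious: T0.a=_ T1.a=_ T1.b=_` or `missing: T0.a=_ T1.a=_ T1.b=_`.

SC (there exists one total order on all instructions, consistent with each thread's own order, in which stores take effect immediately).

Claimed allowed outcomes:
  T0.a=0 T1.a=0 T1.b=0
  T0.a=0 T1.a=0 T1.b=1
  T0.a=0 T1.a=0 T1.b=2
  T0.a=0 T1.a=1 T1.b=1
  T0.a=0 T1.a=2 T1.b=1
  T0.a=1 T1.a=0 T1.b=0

outcome vector order: (T0.a,T1.a,T1.b)
under SC → (0,0,0); (0,0,1); (0,0,2); (0,1,1); (0,2,1); (0,2,2); (1,0,0)
SC∖claimed = {(0,2,2)}

missing: T0.a=0 T1.a=2 T1.b=2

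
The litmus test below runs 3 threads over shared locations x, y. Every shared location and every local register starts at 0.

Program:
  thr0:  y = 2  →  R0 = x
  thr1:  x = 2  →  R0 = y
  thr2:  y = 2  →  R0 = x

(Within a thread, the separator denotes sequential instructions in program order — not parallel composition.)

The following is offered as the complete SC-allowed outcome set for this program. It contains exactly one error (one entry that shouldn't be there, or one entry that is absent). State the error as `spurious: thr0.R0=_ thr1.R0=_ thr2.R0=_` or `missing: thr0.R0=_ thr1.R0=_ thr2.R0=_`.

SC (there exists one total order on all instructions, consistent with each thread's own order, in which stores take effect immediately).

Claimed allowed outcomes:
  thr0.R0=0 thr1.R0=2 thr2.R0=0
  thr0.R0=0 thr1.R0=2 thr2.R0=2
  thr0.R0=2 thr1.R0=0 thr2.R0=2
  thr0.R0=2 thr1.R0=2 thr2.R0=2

missing: thr0.R0=2 thr1.R0=2 thr2.R0=0

outcome vector order: (thr0.R0,thr1.R0,thr2.R0)
[SC] allowed = {<0 2 0>, <0 2 2>, <2 0 2>, <2 2 0>, <2 2 2>}
SC∖claimed = {<2 2 0>}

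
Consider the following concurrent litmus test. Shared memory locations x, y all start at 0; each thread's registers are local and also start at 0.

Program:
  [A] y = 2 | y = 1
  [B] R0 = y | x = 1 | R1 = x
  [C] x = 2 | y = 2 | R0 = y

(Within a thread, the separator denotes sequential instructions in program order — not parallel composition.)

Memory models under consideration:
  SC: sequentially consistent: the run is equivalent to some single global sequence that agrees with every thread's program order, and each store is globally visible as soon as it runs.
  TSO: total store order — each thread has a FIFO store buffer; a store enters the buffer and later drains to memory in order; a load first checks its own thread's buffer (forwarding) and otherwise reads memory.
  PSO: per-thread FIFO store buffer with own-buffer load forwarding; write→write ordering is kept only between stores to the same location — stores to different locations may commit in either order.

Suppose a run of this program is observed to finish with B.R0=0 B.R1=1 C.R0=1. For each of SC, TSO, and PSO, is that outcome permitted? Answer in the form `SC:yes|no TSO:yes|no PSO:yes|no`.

outcome vector order: (B.R0,B.R1,C.R0)
SC (11): <0 1 1>, <0 1 2>, <0 2 1>, <0 2 2>, <1 1 1>, <1 1 2>, <1 2 2>, <2 1 1>, <2 1 2>, <2 2 1>, <2 2 2>
TSO (11): <0 1 1>, <0 1 2>, <0 2 1>, <0 2 2>, <1 1 1>, <1 1 2>, <1 2 2>, <2 1 1>, <2 1 2>, <2 2 1>, <2 2 2>
PSO (12): <0 1 1>, <0 1 2>, <0 2 1>, <0 2 2>, <1 1 1>, <1 1 2>, <1 2 1>, <1 2 2>, <2 1 1>, <2 1 2>, <2 2 1>, <2 2 2>
target <0 1 1> ∈ {SC,TSO,PSO}

SC:yes TSO:yes PSO:yes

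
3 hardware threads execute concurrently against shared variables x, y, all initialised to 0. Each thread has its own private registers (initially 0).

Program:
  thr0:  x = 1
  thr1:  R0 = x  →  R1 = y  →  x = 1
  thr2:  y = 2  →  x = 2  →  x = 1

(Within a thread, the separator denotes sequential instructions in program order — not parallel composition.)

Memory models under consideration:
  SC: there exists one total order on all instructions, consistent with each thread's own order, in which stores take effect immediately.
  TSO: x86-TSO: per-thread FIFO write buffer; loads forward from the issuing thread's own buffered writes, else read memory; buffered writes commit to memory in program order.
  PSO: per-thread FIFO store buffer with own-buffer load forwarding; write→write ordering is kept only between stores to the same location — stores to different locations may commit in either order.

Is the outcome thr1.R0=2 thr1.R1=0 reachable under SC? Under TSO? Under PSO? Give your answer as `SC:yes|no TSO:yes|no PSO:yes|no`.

SC:no TSO:no PSO:yes

outcome vector order: (thr1.R0,thr1.R1)
SC: 5 outcomes — {00; 02; 10; 12; 22}
TSO: 5 outcomes — {00; 02; 10; 12; 22}
PSO: 6 outcomes — {00; 02; 10; 12; 20; 22}
target 20 ∈ {PSO}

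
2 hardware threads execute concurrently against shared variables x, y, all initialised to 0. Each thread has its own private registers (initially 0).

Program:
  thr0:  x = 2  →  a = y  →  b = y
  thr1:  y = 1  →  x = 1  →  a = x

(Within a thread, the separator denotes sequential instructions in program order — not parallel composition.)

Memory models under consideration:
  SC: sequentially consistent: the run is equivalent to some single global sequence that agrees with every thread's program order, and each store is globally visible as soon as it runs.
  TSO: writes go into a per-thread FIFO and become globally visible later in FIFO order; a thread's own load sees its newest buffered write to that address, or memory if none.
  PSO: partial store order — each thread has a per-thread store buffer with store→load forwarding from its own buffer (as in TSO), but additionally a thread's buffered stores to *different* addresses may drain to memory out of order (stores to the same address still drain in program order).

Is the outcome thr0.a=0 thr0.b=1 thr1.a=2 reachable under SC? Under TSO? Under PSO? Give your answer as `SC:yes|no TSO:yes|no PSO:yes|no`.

outcome vector order: (thr0.a,thr0.b,thr1.a)
SC (4): 0/0/1 0/1/1 1/1/1 1/1/2
TSO (6): 0/0/1 0/0/2 0/1/1 0/1/2 1/1/1 1/1/2
PSO (6): 0/0/1 0/0/2 0/1/1 0/1/2 1/1/1 1/1/2
target 0/1/2 ∈ {TSO,PSO}

SC:no TSO:yes PSO:yes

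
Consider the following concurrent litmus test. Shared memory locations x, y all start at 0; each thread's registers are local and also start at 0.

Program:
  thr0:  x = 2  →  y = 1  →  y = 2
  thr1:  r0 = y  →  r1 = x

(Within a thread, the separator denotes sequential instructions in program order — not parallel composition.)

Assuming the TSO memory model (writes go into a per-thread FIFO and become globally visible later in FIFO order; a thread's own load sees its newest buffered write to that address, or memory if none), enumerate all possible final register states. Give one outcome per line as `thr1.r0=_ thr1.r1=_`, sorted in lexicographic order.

outcome vector order: (thr1.r0,thr1.r1)
|TSO outcomes| = 4

thr1.r0=0 thr1.r1=0
thr1.r0=0 thr1.r1=2
thr1.r0=1 thr1.r1=2
thr1.r0=2 thr1.r1=2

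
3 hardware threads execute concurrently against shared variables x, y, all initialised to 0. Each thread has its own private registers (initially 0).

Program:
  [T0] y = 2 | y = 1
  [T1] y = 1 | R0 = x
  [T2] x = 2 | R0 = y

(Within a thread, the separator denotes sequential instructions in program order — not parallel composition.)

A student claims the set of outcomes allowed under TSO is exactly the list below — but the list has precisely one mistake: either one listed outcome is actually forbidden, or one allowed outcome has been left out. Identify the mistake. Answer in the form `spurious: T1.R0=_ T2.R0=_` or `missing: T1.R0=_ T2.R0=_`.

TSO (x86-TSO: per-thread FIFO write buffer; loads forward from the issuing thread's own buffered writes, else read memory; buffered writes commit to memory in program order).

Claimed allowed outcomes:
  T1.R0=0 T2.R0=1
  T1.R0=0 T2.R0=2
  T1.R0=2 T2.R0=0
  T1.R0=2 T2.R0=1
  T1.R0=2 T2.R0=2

missing: T1.R0=0 T2.R0=0

outcome vector order: (T1.R0,T2.R0)
[TSO] allowed = {0/0; 0/1; 0/2; 2/0; 2/1; 2/2}
TSO∖claimed = {0/0}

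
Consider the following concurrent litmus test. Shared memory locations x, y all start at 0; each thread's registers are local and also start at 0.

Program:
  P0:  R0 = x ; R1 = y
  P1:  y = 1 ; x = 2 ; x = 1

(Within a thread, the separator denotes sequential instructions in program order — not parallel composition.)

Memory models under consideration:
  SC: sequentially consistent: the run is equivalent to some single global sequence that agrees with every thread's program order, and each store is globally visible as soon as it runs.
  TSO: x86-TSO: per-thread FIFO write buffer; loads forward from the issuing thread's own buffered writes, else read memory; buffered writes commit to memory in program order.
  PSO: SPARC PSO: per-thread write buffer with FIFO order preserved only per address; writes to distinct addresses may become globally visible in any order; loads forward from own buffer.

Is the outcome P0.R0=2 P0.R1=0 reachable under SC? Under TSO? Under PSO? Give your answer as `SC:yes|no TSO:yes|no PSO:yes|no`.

SC:no TSO:no PSO:yes

outcome vector order: (P0.R0,P0.R1)
SC: 4 outcomes — {00, 01, 11, 21}
TSO: 4 outcomes — {00, 01, 11, 21}
PSO: 6 outcomes — {00, 01, 10, 11, 20, 21}
target 20 ∈ {PSO}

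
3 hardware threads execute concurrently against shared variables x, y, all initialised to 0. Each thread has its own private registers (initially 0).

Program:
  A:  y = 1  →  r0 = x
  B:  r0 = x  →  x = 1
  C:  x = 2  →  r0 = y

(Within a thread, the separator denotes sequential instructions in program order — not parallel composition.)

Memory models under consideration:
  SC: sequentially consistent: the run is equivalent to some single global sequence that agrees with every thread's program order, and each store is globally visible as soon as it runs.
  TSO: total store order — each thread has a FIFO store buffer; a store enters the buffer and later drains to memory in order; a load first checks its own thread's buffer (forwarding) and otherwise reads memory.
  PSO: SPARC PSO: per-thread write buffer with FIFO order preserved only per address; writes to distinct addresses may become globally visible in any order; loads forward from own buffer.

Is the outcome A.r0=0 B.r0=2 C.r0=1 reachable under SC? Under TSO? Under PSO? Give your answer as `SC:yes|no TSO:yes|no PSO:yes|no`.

outcome vector order: (A.r0,B.r0,C.r0)
[SC] allowed = {<0 0 1>; <0 2 1>; <1 0 0>; <1 0 1>; <1 2 0>; <1 2 1>; <2 0 0>; <2 0 1>; <2 2 0>; <2 2 1>}
[TSO] allowed = {<0 0 0>; <0 0 1>; <0 2 0>; <0 2 1>; <1 0 0>; <1 0 1>; <1 2 0>; <1 2 1>; <2 0 0>; <2 0 1>; <2 2 0>; <2 2 1>}
[PSO] allowed = {<0 0 0>; <0 0 1>; <0 2 0>; <0 2 1>; <1 0 0>; <1 0 1>; <1 2 0>; <1 2 1>; <2 0 0>; <2 0 1>; <2 2 0>; <2 2 1>}
target <0 2 1> ∈ {SC,TSO,PSO}

SC:yes TSO:yes PSO:yes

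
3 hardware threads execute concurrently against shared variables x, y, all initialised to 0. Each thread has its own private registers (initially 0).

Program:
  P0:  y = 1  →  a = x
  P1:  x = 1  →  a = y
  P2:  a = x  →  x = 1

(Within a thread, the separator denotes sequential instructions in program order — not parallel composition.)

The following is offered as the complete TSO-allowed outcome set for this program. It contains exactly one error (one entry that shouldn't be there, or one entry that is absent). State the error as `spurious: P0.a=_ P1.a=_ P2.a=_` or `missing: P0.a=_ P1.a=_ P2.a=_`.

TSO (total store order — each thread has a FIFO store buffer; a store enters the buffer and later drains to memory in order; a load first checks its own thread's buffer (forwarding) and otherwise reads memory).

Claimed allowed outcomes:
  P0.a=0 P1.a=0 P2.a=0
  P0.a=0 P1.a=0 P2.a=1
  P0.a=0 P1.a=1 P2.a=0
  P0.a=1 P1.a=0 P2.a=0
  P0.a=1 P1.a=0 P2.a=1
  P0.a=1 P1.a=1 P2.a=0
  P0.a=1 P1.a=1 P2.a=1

missing: P0.a=0 P1.a=1 P2.a=1

outcome vector order: (P0.a,P1.a,P2.a)
[TSO] allowed = {0/0/0; 0/0/1; 0/1/0; 0/1/1; 1/0/0; 1/0/1; 1/1/0; 1/1/1}
TSO∖claimed = {0/1/1}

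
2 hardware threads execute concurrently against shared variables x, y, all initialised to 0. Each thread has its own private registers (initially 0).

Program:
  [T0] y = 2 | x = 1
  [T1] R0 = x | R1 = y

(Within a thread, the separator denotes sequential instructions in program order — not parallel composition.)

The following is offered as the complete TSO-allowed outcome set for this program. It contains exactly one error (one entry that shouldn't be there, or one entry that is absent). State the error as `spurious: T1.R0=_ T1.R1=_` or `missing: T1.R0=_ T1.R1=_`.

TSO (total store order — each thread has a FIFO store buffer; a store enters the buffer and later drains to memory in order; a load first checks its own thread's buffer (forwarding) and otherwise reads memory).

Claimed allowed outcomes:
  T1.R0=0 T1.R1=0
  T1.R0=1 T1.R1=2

missing: T1.R0=0 T1.R1=2

outcome vector order: (T1.R0,T1.R1)
[TSO] allowed = {00 02 12}
TSO∖claimed = {02}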